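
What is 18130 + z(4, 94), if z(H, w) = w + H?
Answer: 18228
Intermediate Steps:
z(H, w) = H + w
18130 + z(4, 94) = 18130 + (4 + 94) = 18130 + 98 = 18228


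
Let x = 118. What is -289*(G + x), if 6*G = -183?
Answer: -50575/2 ≈ -25288.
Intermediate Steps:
G = -61/2 (G = (⅙)*(-183) = -61/2 ≈ -30.500)
-289*(G + x) = -289*(-61/2 + 118) = -289*175/2 = -50575/2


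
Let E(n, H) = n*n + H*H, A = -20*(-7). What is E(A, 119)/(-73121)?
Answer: -33761/73121 ≈ -0.46171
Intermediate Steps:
A = 140
E(n, H) = H² + n² (E(n, H) = n² + H² = H² + n²)
E(A, 119)/(-73121) = (119² + 140²)/(-73121) = (14161 + 19600)*(-1/73121) = 33761*(-1/73121) = -33761/73121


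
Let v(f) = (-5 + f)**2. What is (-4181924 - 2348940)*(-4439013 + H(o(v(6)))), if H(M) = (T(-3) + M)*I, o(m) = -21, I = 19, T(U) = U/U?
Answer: 28993071925552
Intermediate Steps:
T(U) = 1
H(M) = 19 + 19*M (H(M) = (1 + M)*19 = 19 + 19*M)
(-4181924 - 2348940)*(-4439013 + H(o(v(6)))) = (-4181924 - 2348940)*(-4439013 + (19 + 19*(-21))) = -6530864*(-4439013 + (19 - 399)) = -6530864*(-4439013 - 380) = -6530864*(-4439393) = 28993071925552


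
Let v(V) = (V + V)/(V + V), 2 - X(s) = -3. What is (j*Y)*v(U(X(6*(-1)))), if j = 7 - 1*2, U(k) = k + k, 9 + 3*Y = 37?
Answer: 140/3 ≈ 46.667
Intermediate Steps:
X(s) = 5 (X(s) = 2 - 1*(-3) = 2 + 3 = 5)
Y = 28/3 (Y = -3 + (⅓)*37 = -3 + 37/3 = 28/3 ≈ 9.3333)
U(k) = 2*k
v(V) = 1 (v(V) = (2*V)/((2*V)) = (2*V)*(1/(2*V)) = 1)
j = 5 (j = 7 - 2 = 5)
(j*Y)*v(U(X(6*(-1)))) = (5*(28/3))*1 = (140/3)*1 = 140/3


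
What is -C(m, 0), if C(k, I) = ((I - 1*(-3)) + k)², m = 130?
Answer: -17689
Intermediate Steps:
C(k, I) = (3 + I + k)² (C(k, I) = ((I + 3) + k)² = ((3 + I) + k)² = (3 + I + k)²)
-C(m, 0) = -(3 + 0 + 130)² = -1*133² = -1*17689 = -17689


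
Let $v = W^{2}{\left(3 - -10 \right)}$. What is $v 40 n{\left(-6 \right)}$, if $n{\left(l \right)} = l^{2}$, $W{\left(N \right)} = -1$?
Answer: $1440$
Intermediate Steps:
$v = 1$ ($v = \left(-1\right)^{2} = 1$)
$v 40 n{\left(-6 \right)} = 1 \cdot 40 \left(-6\right)^{2} = 40 \cdot 36 = 1440$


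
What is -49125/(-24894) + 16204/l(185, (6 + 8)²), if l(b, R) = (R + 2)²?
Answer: 21567397/9036522 ≈ 2.3867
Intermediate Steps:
l(b, R) = (2 + R)²
-49125/(-24894) + 16204/l(185, (6 + 8)²) = -49125/(-24894) + 16204/((2 + (6 + 8)²)²) = -49125*(-1/24894) + 16204/((2 + 14²)²) = 16375/8298 + 16204/((2 + 196)²) = 16375/8298 + 16204/(198²) = 16375/8298 + 16204/39204 = 16375/8298 + 16204*(1/39204) = 16375/8298 + 4051/9801 = 21567397/9036522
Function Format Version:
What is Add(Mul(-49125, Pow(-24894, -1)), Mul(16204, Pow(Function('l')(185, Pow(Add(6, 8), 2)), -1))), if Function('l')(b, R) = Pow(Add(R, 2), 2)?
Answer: Rational(21567397, 9036522) ≈ 2.3867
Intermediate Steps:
Function('l')(b, R) = Pow(Add(2, R), 2)
Add(Mul(-49125, Pow(-24894, -1)), Mul(16204, Pow(Function('l')(185, Pow(Add(6, 8), 2)), -1))) = Add(Mul(-49125, Pow(-24894, -1)), Mul(16204, Pow(Pow(Add(2, Pow(Add(6, 8), 2)), 2), -1))) = Add(Mul(-49125, Rational(-1, 24894)), Mul(16204, Pow(Pow(Add(2, Pow(14, 2)), 2), -1))) = Add(Rational(16375, 8298), Mul(16204, Pow(Pow(Add(2, 196), 2), -1))) = Add(Rational(16375, 8298), Mul(16204, Pow(Pow(198, 2), -1))) = Add(Rational(16375, 8298), Mul(16204, Pow(39204, -1))) = Add(Rational(16375, 8298), Mul(16204, Rational(1, 39204))) = Add(Rational(16375, 8298), Rational(4051, 9801)) = Rational(21567397, 9036522)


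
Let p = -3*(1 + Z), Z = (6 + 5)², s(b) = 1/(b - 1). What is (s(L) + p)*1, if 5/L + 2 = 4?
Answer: -1096/3 ≈ -365.33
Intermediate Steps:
L = 5/2 (L = 5/(-2 + 4) = 5/2 ≈ 2.5000)
s(b) = 1/(-1 + b)
Z = 121 (Z = 11² = 121)
p = -366 (p = -3*(1 + 121) = -3*122 = -366)
(s(L) + p)*1 = (1/(-1 + 5/2) - 366)*1 = (1/(3/2) - 366)*1 = (⅔ - 366)*1 = -1096/3*1 = -1096/3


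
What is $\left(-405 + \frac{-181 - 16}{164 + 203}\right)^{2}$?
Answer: $\frac{22150964224}{134689} \approx 1.6446 \cdot 10^{5}$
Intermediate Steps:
$\left(-405 + \frac{-181 - 16}{164 + 203}\right)^{2} = \left(-405 - \frac{197}{367}\right)^{2} = \left(- \frac{148832}{367}\right)^{2} = \frac{22150964224}{134689}$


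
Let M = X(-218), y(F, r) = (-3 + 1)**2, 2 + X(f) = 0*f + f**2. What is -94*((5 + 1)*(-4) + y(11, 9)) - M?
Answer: -45642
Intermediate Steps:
X(f) = -2 + f**2 (X(f) = -2 + (0*f + f**2) = -2 + (0 + f**2) = -2 + f**2)
y(F, r) = 4 (y(F, r) = (-2)**2 = 4)
M = 47522 (M = -2 + (-218)**2 = -2 + 47524 = 47522)
-94*((5 + 1)*(-4) + y(11, 9)) - M = -94*((5 + 1)*(-4) + 4) - 1*47522 = -94*(6*(-4) + 4) - 47522 = -94*(-24 + 4) - 47522 = -94*(-20) - 47522 = 1880 - 47522 = -45642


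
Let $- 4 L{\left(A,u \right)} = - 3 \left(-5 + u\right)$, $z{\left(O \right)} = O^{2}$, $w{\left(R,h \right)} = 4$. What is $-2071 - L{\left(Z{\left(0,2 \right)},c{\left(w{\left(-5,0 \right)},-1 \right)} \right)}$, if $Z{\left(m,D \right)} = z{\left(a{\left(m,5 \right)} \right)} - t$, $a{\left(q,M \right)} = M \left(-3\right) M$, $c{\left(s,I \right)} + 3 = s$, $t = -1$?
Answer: $-2068$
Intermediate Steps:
$c{\left(s,I \right)} = -3 + s$
$a{\left(q,M \right)} = - 3 M^{2}$ ($a{\left(q,M \right)} = - 3 M M = - 3 M^{2}$)
$Z{\left(m,D \right)} = 5626$ ($Z{\left(m,D \right)} = \left(- 3 \cdot 5^{2}\right)^{2} - -1 = \left(\left(-3\right) 25\right)^{2} + 1 = \left(-75\right)^{2} + 1 = 5625 + 1 = 5626$)
$L{\left(A,u \right)} = - \frac{15}{4} + \frac{3 u}{4}$ ($L{\left(A,u \right)} = - \frac{\left(-3\right) \left(-5 + u\right)}{4} = - \frac{15 - 3 u}{4} = - \frac{15}{4} + \frac{3 u}{4}$)
$-2071 - L{\left(Z{\left(0,2 \right)},c{\left(w{\left(-5,0 \right)},-1 \right)} \right)} = -2071 - \left(- \frac{15}{4} + \frac{3 \left(-3 + 4\right)}{4}\right) = -2071 - \left(- \frac{15}{4} + \frac{3}{4} \cdot 1\right) = -2071 - \left(- \frac{15}{4} + \frac{3}{4}\right) = -2071 - -3 = -2071 + 3 = -2068$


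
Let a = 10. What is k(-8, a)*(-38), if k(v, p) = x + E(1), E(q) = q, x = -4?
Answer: 114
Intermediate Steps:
k(v, p) = -3 (k(v, p) = -4 + 1 = -3)
k(-8, a)*(-38) = -3*(-38) = 114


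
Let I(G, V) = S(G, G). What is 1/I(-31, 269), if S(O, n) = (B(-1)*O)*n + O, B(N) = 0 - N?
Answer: 1/930 ≈ 0.0010753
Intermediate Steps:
B(N) = -N
S(O, n) = O + O*n (S(O, n) = ((-1*(-1))*O)*n + O = (1*O)*n + O = O*n + O = O + O*n)
I(G, V) = G*(1 + G)
1/I(-31, 269) = 1/(-31*(1 - 31)) = 1/(-31*(-30)) = 1/930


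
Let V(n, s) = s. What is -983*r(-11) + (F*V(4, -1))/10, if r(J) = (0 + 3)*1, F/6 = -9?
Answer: -14718/5 ≈ -2943.6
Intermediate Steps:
F = -54 (F = 6*(-9) = -54)
r(J) = 3 (r(J) = 3*1 = 3)
-983*r(-11) + (F*V(4, -1))/10 = -983*3 - 54*(-1)/10 = -2949 + 54*(⅒) = -2949 + 27/5 = -14718/5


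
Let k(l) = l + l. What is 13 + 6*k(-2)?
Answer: -11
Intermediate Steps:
k(l) = 2*l
13 + 6*k(-2) = 13 + 6*(2*(-2)) = 13 + 6*(-4) = 13 - 24 = -11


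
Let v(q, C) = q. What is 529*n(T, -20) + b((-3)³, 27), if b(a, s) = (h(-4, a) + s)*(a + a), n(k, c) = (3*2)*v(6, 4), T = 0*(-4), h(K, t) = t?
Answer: 19044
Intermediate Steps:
T = 0
n(k, c) = 36 (n(k, c) = (3*2)*6 = 6*6 = 36)
b(a, s) = 2*a*(a + s) (b(a, s) = (a + s)*(a + a) = (a + s)*(2*a) = 2*a*(a + s))
529*n(T, -20) + b((-3)³, 27) = 529*36 + 2*(-3)³*((-3)³ + 27) = 19044 + 2*(-27)*(-27 + 27) = 19044 + 2*(-27)*0 = 19044 + 0 = 19044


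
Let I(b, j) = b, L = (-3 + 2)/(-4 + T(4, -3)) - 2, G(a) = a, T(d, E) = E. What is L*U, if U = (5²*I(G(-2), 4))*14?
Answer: 1300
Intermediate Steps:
L = -13/7 (L = (-3 + 2)/(-4 - 3) - 2 = -1/(-7) - 2 = -1*(-⅐) - 2 = ⅐ - 2 = -13/7 ≈ -1.8571)
U = -700 (U = (5²*(-2))*14 = (25*(-2))*14 = -50*14 = -700)
L*U = -13/7*(-700) = 1300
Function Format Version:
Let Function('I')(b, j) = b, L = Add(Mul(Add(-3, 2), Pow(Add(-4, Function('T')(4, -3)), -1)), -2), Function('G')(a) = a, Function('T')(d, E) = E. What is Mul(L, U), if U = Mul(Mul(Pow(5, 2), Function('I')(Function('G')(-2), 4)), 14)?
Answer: 1300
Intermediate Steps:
L = Rational(-13, 7) (L = Add(Mul(Add(-3, 2), Pow(Add(-4, -3), -1)), -2) = Add(Mul(-1, Pow(-7, -1)), -2) = Add(Mul(-1, Rational(-1, 7)), -2) = Add(Rational(1, 7), -2) = Rational(-13, 7) ≈ -1.8571)
U = -700 (U = Mul(Mul(Pow(5, 2), -2), 14) = Mul(Mul(25, -2), 14) = Mul(-50, 14) = -700)
Mul(L, U) = Mul(Rational(-13, 7), -700) = 1300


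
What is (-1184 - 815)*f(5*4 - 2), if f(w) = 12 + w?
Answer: -59970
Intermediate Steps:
(-1184 - 815)*f(5*4 - 2) = (-1184 - 815)*(12 + (5*4 - 2)) = -1999*(12 + (20 - 2)) = -1999*(12 + 18) = -1999*30 = -59970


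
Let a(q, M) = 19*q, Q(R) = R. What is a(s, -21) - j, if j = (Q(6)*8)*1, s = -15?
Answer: -333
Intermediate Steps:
j = 48 (j = (6*8)*1 = 48*1 = 48)
a(s, -21) - j = 19*(-15) - 1*48 = -285 - 48 = -333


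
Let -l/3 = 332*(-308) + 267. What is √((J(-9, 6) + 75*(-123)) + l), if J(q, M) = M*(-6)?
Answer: √296706 ≈ 544.71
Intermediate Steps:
J(q, M) = -6*M
l = 305967 (l = -3*(332*(-308) + 267) = -3*(-102256 + 267) = -3*(-101989) = 305967)
√((J(-9, 6) + 75*(-123)) + l) = √((-6*6 + 75*(-123)) + 305967) = √((-36 - 9225) + 305967) = √(-9261 + 305967) = √296706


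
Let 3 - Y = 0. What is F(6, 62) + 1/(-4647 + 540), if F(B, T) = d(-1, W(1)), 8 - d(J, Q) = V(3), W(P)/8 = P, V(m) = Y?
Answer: 20534/4107 ≈ 4.9998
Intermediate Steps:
Y = 3 (Y = 3 - 1*0 = 3 + 0 = 3)
V(m) = 3
W(P) = 8*P
d(J, Q) = 5 (d(J, Q) = 8 - 1*3 = 8 - 3 = 5)
F(B, T) = 5
F(6, 62) + 1/(-4647 + 540) = 5 + 1/(-4647 + 540) = 5 + 1/(-4107) = 5 - 1/4107 = 20534/4107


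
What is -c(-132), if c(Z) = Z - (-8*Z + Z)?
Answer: 1056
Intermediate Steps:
c(Z) = 8*Z (c(Z) = Z - (-7)*Z = Z + 7*Z = 8*Z)
-c(-132) = -8*(-132) = -1*(-1056) = 1056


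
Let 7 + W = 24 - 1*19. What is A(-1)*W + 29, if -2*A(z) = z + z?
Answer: 27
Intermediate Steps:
W = -2 (W = -7 + (24 - 1*19) = -7 + (24 - 19) = -7 + 5 = -2)
A(z) = -z (A(z) = -(z + z)/2 = -z)
A(-1)*W + 29 = -1*(-1)*(-2) + 29 = 1*(-2) + 29 = -2 + 29 = 27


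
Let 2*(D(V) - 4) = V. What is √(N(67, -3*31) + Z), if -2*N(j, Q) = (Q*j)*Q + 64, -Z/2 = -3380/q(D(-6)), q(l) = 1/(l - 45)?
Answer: I*√2348854/2 ≈ 766.3*I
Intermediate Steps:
D(V) = 4 + V/2
q(l) = 1/(-45 + l)
Z = -297440 (Z = -(-6760)/(1/(-45 + (4 + (½)*(-6)))) = -(-6760)/(1/(-45 + (4 - 3))) = -(-6760)/(1/(-45 + 1)) = -(-6760)/(1/(-44)) = -(-6760)/(-1/44) = -(-6760)*(-44) = -2*148720 = -297440)
N(j, Q) = -32 - j*Q²/2 (N(j, Q) = -((Q*j)*Q + 64)/2 = -(j*Q² + 64)/2 = -(64 + j*Q²)/2 = -32 - j*Q²/2)
√(N(67, -3*31) + Z) = √((-32 - ½*67*(-3*31)²) - 297440) = √((-32 - ½*67*(-93)²) - 297440) = √((-32 - ½*67*8649) - 297440) = √((-32 - 579483/2) - 297440) = √(-579547/2 - 297440) = √(-1174427/2) = I*√2348854/2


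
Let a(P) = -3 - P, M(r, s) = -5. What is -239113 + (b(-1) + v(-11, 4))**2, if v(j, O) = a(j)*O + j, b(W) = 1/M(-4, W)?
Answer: -5967009/25 ≈ -2.3868e+5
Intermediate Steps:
b(W) = -1/5 (b(W) = 1/(-5) = -1/5)
v(j, O) = j + O*(-3 - j) (v(j, O) = (-3 - j)*O + j = O*(-3 - j) + j = j + O*(-3 - j))
-239113 + (b(-1) + v(-11, 4))**2 = -239113 + (-1/5 + (-11 - 1*4*(3 - 11)))**2 = -239113 + (-1/5 + (-11 - 1*4*(-8)))**2 = -239113 + (-1/5 + (-11 + 32))**2 = -239113 + (-1/5 + 21)**2 = -239113 + (104/5)**2 = -239113 + 10816/25 = -5967009/25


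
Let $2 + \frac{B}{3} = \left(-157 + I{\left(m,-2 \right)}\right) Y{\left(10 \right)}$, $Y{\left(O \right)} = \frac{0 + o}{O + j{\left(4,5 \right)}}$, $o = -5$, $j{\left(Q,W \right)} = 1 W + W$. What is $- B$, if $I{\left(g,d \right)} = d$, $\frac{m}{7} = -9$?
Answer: $- \frac{453}{4} \approx -113.25$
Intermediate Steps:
$m = -63$ ($m = 7 \left(-9\right) = -63$)
$j{\left(Q,W \right)} = 2 W$ ($j{\left(Q,W \right)} = W + W = 2 W$)
$Y{\left(O \right)} = - \frac{5}{10 + O}$ ($Y{\left(O \right)} = \frac{0 - 5}{O + 2 \cdot 5} = - \frac{5}{O + 10} = - \frac{5}{10 + O}$)
$B = \frac{453}{4}$ ($B = -6 + 3 \left(-157 - 2\right) \left(- \frac{5}{10 + 10}\right) = -6 + 3 \left(- 159 \left(- \frac{5}{20}\right)\right) = -6 + 3 \left(- 159 \left(\left(-5\right) \frac{1}{20}\right)\right) = -6 + 3 \left(\left(-159\right) \left(- \frac{1}{4}\right)\right) = -6 + 3 \cdot \frac{159}{4} = -6 + \frac{477}{4} = \frac{453}{4} \approx 113.25$)
$- B = \left(-1\right) \frac{453}{4} = - \frac{453}{4}$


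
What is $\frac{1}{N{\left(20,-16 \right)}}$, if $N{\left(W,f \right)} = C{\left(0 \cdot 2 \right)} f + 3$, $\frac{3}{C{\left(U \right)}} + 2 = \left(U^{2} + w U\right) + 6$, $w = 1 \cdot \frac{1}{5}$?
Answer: $- \frac{1}{9} \approx -0.11111$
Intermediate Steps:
$w = \frac{1}{5}$ ($w = 1 \cdot \frac{1}{5} = \frac{1}{5} \approx 0.2$)
$C{\left(U \right)} = \frac{3}{4 + U^{2} + \frac{U}{5}}$ ($C{\left(U \right)} = \frac{3}{-2 + \left(\left(U^{2} + \frac{U}{5}\right) + 6\right)} = \frac{3}{-2 + \left(6 + U^{2} + \frac{U}{5}\right)} = \frac{3}{4 + U^{2} + \frac{U}{5}}$)
$N{\left(W,f \right)} = 3 + \frac{3 f}{4}$ ($N{\left(W,f \right)} = \frac{15}{20 + 0 \cdot 2 + 5 \left(0 \cdot 2\right)^{2}} f + 3 = \frac{15}{20 + 0 + 5 \cdot 0^{2}} f + 3 = \frac{15}{20 + 0 + 5 \cdot 0} f + 3 = \frac{15}{20 + 0 + 0} f + 3 = \frac{15}{20} f + 3 = 15 \cdot \frac{1}{20} f + 3 = \frac{3 f}{4} + 3 = 3 + \frac{3 f}{4}$)
$\frac{1}{N{\left(20,-16 \right)}} = \frac{1}{3 + \frac{3}{4} \left(-16\right)} = \frac{1}{3 - 12} = \frac{1}{-9} = - \frac{1}{9}$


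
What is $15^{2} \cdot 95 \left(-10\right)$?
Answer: $-213750$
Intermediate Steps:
$15^{2} \cdot 95 \left(-10\right) = 225 \left(-950\right) = -213750$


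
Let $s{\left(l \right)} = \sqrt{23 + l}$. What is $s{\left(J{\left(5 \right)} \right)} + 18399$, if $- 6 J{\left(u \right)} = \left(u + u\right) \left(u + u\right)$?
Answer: $18399 + \frac{\sqrt{57}}{3} \approx 18402.0$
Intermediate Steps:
$J{\left(u \right)} = - \frac{2 u^{2}}{3}$ ($J{\left(u \right)} = - \frac{\left(u + u\right) \left(u + u\right)}{6} = - \frac{2 u 2 u}{6} = - \frac{4 u^{2}}{6} = - \frac{2 u^{2}}{3}$)
$s{\left(J{\left(5 \right)} \right)} + 18399 = \sqrt{23 - \frac{2 \cdot 5^{2}}{3}} + 18399 = \sqrt{23 - \frac{50}{3}} + 18399 = \sqrt{\frac{19}{3}} + 18399 = \frac{\sqrt{57}}{3} + 18399 = 18399 + \frac{\sqrt{57}}{3}$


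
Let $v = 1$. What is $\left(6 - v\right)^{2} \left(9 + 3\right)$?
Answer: $300$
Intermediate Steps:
$\left(6 - v\right)^{2} \left(9 + 3\right) = \left(6 - 1\right)^{2} \left(9 + 3\right) = \left(6 - 1\right)^{2} \cdot 12 = 5^{2} \cdot 12 = 25 \cdot 12 = 300$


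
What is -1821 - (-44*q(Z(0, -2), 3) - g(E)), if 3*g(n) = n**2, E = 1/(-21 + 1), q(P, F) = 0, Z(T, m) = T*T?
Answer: -2185199/1200 ≈ -1821.0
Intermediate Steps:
Z(T, m) = T**2
E = -1/20 (E = 1/(-20) = -1/20 ≈ -0.050000)
g(n) = n**2/3
-1821 - (-44*q(Z(0, -2), 3) - g(E)) = -1821 - (-44*0 - (-1/20)**2/3) = -1821 - (0 - 1/(3*400)) = -1821 - (0 - 1*1/1200) = -1821 - (0 - 1/1200) = -1821 - 1*(-1/1200) = -1821 + 1/1200 = -2185199/1200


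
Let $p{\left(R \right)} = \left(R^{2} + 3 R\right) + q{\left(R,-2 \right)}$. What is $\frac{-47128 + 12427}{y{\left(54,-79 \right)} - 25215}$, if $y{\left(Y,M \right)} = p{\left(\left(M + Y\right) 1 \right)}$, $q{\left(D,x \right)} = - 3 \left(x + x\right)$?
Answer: $\frac{34701}{24653} \approx 1.4076$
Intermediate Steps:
$q{\left(D,x \right)} = - 6 x$ ($q{\left(D,x \right)} = - 3 \cdot 2 x = - 6 x$)
$p{\left(R \right)} = 12 + R^{2} + 3 R$ ($p{\left(R \right)} = \left(R^{2} + 3 R\right) - -12 = \left(R^{2} + 3 R\right) + 12 = 12 + R^{2} + 3 R$)
$y{\left(Y,M \right)} = 12 + \left(M + Y\right)^{2} + 3 M + 3 Y$ ($y{\left(Y,M \right)} = 12 + \left(\left(M + Y\right) 1\right)^{2} + 3 \left(M + Y\right) 1 = 12 + \left(M + Y\right)^{2} + 3 \left(M + Y\right) = 12 + \left(M + Y\right)^{2} + \left(3 M + 3 Y\right) = 12 + \left(M + Y\right)^{2} + 3 M + 3 Y$)
$\frac{-47128 + 12427}{y{\left(54,-79 \right)} - 25215} = \frac{-47128 + 12427}{\left(12 + \left(-79 + 54\right)^{2} + 3 \left(-79\right) + 3 \cdot 54\right) - 25215} = - \frac{34701}{\left(12 + \left(-25\right)^{2} - 237 + 162\right) - 25215} = - \frac{34701}{\left(12 + 625 - 237 + 162\right) - 25215} = - \frac{34701}{562 - 25215} = - \frac{34701}{-24653} = \left(-34701\right) \left(- \frac{1}{24653}\right) = \frac{34701}{24653}$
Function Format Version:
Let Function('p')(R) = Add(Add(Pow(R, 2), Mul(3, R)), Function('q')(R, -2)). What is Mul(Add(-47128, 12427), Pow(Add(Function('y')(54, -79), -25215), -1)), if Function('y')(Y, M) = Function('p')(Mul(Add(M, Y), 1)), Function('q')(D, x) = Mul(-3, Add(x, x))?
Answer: Rational(34701, 24653) ≈ 1.4076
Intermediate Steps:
Function('q')(D, x) = Mul(-6, x) (Function('q')(D, x) = Mul(-3, Mul(2, x)) = Mul(-6, x))
Function('p')(R) = Add(12, Pow(R, 2), Mul(3, R)) (Function('p')(R) = Add(Add(Pow(R, 2), Mul(3, R)), Mul(-6, -2)) = Add(Add(Pow(R, 2), Mul(3, R)), 12) = Add(12, Pow(R, 2), Mul(3, R)))
Function('y')(Y, M) = Add(12, Pow(Add(M, Y), 2), Mul(3, M), Mul(3, Y)) (Function('y')(Y, M) = Add(12, Pow(Mul(Add(M, Y), 1), 2), Mul(3, Mul(Add(M, Y), 1))) = Add(12, Pow(Add(M, Y), 2), Mul(3, Add(M, Y))) = Add(12, Pow(Add(M, Y), 2), Add(Mul(3, M), Mul(3, Y))) = Add(12, Pow(Add(M, Y), 2), Mul(3, M), Mul(3, Y)))
Mul(Add(-47128, 12427), Pow(Add(Function('y')(54, -79), -25215), -1)) = Mul(Add(-47128, 12427), Pow(Add(Add(12, Pow(Add(-79, 54), 2), Mul(3, -79), Mul(3, 54)), -25215), -1)) = Mul(-34701, Pow(Add(Add(12, Pow(-25, 2), -237, 162), -25215), -1)) = Mul(-34701, Pow(Add(Add(12, 625, -237, 162), -25215), -1)) = Mul(-34701, Pow(Add(562, -25215), -1)) = Mul(-34701, Pow(-24653, -1)) = Mul(-34701, Rational(-1, 24653)) = Rational(34701, 24653)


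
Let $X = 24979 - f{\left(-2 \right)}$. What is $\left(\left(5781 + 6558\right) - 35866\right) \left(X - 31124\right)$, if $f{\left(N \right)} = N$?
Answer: $144526361$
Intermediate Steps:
$X = 24981$ ($X = 24979 - -2 = 24979 + 2 = 24981$)
$\left(\left(5781 + 6558\right) - 35866\right) \left(X - 31124\right) = \left(\left(5781 + 6558\right) - 35866\right) \left(24981 - 31124\right) = \left(12339 - 35866\right) \left(-6143\right) = \left(-23527\right) \left(-6143\right) = 144526361$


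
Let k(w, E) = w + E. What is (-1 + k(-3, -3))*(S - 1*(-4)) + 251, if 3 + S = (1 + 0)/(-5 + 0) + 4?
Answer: 1087/5 ≈ 217.40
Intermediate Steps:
S = 4/5 (S = -3 + ((1 + 0)/(-5 + 0) + 4) = -3 + (1/(-5) + 4) = -3 + (1*(-1/5) + 4) = -3 + (-1/5 + 4) = -3 + 19/5 = 4/5 ≈ 0.80000)
k(w, E) = E + w
(-1 + k(-3, -3))*(S - 1*(-4)) + 251 = (-1 + (-3 - 3))*(4/5 - 1*(-4)) + 251 = (-1 - 6)*(4/5 + 4) + 251 = -7*24/5 + 251 = -168/5 + 251 = 1087/5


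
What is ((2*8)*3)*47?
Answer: 2256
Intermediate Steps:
((2*8)*3)*47 = (16*3)*47 = 48*47 = 2256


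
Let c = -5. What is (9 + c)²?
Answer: 16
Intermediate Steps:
(9 + c)² = (9 - 5)² = 4² = 16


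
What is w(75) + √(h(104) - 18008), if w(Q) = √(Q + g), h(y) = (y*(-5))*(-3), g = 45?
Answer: 2*√30 + 8*I*√257 ≈ 10.954 + 128.25*I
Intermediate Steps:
h(y) = 15*y (h(y) = -5*y*(-3) = 15*y)
w(Q) = √(45 + Q) (w(Q) = √(Q + 45) = √(45 + Q))
w(75) + √(h(104) - 18008) = √(45 + 75) + √(15*104 - 18008) = √120 + √(1560 - 18008) = 2*√30 + √(-16448) = 2*√30 + 8*I*√257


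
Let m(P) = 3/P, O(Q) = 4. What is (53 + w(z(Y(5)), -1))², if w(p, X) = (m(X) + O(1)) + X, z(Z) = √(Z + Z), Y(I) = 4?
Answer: 2809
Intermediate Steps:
z(Z) = √2*√Z (z(Z) = √(2*Z) = √2*√Z)
w(p, X) = 4 + X + 3/X (w(p, X) = (3/X + 4) + X = (4 + 3/X) + X = 4 + X + 3/X)
(53 + w(z(Y(5)), -1))² = (53 + (4 - 1 + 3/(-1)))² = (53 + (4 - 1 + 3*(-1)))² = (53 + (4 - 1 - 3))² = (53 + 0)² = 53² = 2809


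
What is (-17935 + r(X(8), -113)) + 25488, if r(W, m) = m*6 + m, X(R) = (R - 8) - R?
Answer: 6762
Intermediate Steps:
X(R) = -8 (X(R) = (-8 + R) - R = -8)
r(W, m) = 7*m (r(W, m) = 6*m + m = 7*m)
(-17935 + r(X(8), -113)) + 25488 = (-17935 + 7*(-113)) + 25488 = (-17935 - 791) + 25488 = -18726 + 25488 = 6762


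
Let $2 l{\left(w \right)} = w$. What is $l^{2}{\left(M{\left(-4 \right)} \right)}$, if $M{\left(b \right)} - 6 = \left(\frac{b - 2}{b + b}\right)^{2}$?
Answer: $\frac{11025}{1024} \approx 10.767$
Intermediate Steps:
$M{\left(b \right)} = 6 + \frac{\left(-2 + b\right)^{2}}{4 b^{2}}$ ($M{\left(b \right)} = 6 + \left(\frac{b - 2}{b + b}\right)^{2} = 6 + \left(\frac{-2 + b}{2 b}\right)^{2} = 6 + \frac{\left(-2 + b\right)^{2}}{4 b^{2}}$)
$l{\left(w \right)} = \frac{w}{2}$
$l^{2}{\left(M{\left(-4 \right)} \right)} = \left(\frac{6 + \frac{\left(-2 - 4\right)^{2}}{4 \cdot 16}}{2}\right)^{2} = \left(\frac{6 + \frac{1}{4} \cdot \frac{1}{16} \left(-6\right)^{2}}{2}\right)^{2} = \left(\frac{6 + \frac{1}{4} \cdot \frac{1}{16} \cdot 36}{2}\right)^{2} = \left(\frac{6 + \frac{9}{16}}{2}\right)^{2} = \left(\frac{1}{2} \cdot \frac{105}{16}\right)^{2} = \left(\frac{105}{32}\right)^{2} = \frac{11025}{1024}$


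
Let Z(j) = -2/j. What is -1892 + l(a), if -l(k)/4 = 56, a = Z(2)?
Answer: -2116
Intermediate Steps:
a = -1 (a = -2/2 = -2*1/2 = -1)
l(k) = -224 (l(k) = -4*56 = -224)
-1892 + l(a) = -1892 - 224 = -2116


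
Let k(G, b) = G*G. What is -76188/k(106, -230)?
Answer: -19047/2809 ≈ -6.7807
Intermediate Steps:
k(G, b) = G²
-76188/k(106, -230) = -76188/(106²) = -76188/11236 = -76188*1/11236 = -19047/2809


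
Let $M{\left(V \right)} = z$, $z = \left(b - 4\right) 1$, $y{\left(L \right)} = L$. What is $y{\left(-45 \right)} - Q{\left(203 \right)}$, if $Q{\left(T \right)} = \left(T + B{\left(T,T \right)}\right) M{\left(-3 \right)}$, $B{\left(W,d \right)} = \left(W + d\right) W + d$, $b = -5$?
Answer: $745371$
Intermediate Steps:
$z = -9$ ($z = \left(-5 - 4\right) 1 = \left(-9\right) 1 = -9$)
$M{\left(V \right)} = -9$
$B{\left(W,d \right)} = d + W \left(W + d\right)$ ($B{\left(W,d \right)} = W \left(W + d\right) + d = d + W \left(W + d\right)$)
$Q{\left(T \right)} = - 18 T - 18 T^{2}$ ($Q{\left(T \right)} = \left(T + \left(T + T^{2} + T T\right)\right) \left(-9\right) = \left(T + \left(T + T^{2} + T^{2}\right)\right) \left(-9\right) = \left(T + \left(T + 2 T^{2}\right)\right) \left(-9\right) = \left(2 T + 2 T^{2}\right) \left(-9\right) = - 18 T - 18 T^{2}$)
$y{\left(-45 \right)} - Q{\left(203 \right)} = -45 - 18 \cdot 203 \left(-1 - 203\right) = -45 - 18 \cdot 203 \left(-204\right) = -45 - -745416 = -45 + 745416 = 745371$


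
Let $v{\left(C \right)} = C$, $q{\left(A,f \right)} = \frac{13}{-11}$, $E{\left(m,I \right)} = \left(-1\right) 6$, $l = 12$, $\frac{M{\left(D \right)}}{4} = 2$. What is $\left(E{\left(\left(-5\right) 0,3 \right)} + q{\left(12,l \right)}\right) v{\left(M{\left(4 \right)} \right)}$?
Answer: $- \frac{632}{11} \approx -57.455$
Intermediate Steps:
$M{\left(D \right)} = 8$ ($M{\left(D \right)} = 4 \cdot 2 = 8$)
$E{\left(m,I \right)} = -6$
$q{\left(A,f \right)} = - \frac{13}{11}$ ($q{\left(A,f \right)} = 13 \left(- \frac{1}{11}\right) = - \frac{13}{11}$)
$\left(E{\left(\left(-5\right) 0,3 \right)} + q{\left(12,l \right)}\right) v{\left(M{\left(4 \right)} \right)} = \left(-6 - \frac{13}{11}\right) 8 = \left(- \frac{79}{11}\right) 8 = - \frac{632}{11}$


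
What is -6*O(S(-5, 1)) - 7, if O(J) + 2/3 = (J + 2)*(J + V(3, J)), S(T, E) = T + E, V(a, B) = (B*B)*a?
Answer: 525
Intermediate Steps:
V(a, B) = a*B² (V(a, B) = B²*a = a*B²)
S(T, E) = E + T
O(J) = -⅔ + (2 + J)*(J + 3*J²) (O(J) = -⅔ + (J + 2)*(J + 3*J²) = -⅔ + (2 + J)*(J + 3*J²))
-6*O(S(-5, 1)) - 7 = -6*(-⅔ + 2*(1 - 5) + 3*(1 - 5)³ + 7*(1 - 5)²) - 7 = -6*(-⅔ + 2*(-4) + 3*(-4)³ + 7*(-4)²) - 7 = -6*(-⅔ - 8 + 3*(-64) + 7*16) - 7 = -6*(-⅔ - 8 - 192 + 112) - 7 = -6*(-266/3) - 7 = 532 - 7 = 525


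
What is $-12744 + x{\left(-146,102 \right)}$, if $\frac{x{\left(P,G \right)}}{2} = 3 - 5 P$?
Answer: $-11278$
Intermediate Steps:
$x{\left(P,G \right)} = 6 - 10 P$ ($x{\left(P,G \right)} = 2 \left(3 - 5 P\right) = 6 - 10 P$)
$-12744 + x{\left(-146,102 \right)} = -12744 + \left(6 - -1460\right) = -12744 + \left(6 + 1460\right) = -12744 + 1466 = -11278$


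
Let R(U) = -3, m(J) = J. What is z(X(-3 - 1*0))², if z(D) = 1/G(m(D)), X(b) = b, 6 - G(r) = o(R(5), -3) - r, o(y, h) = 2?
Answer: 1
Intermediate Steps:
G(r) = 4 + r (G(r) = 6 - (2 - r) = 6 + (-2 + r) = 4 + r)
z(D) = 1/(4 + D)
z(X(-3 - 1*0))² = (1/(4 + (-3 - 1*0)))² = (1/(4 + (-3 + 0)))² = (1/(4 - 3))² = (1/1)² = 1² = 1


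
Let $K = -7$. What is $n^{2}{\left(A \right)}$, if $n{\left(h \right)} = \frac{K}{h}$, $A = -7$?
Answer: $1$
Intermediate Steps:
$n{\left(h \right)} = - \frac{7}{h}$
$n^{2}{\left(A \right)} = \left(- \frac{7}{-7}\right)^{2} = \left(\left(-7\right) \left(- \frac{1}{7}\right)\right)^{2} = 1^{2} = 1$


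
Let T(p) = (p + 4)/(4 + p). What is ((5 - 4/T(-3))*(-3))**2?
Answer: 9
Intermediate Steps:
T(p) = 1 (T(p) = (4 + p)/(4 + p) = 1)
((5 - 4/T(-3))*(-3))**2 = ((5 - 4/1)*(-3))**2 = ((5 - 4*1)*(-3))**2 = ((5 - 4)*(-3))**2 = (1*(-3))**2 = (-3)**2 = 9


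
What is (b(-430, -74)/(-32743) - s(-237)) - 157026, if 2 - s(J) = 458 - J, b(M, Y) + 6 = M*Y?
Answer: -5118843233/32743 ≈ -1.5633e+5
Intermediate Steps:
b(M, Y) = -6 + M*Y
s(J) = -456 + J (s(J) = 2 - (458 - J) = 2 + (-458 + J) = -456 + J)
(b(-430, -74)/(-32743) - s(-237)) - 157026 = ((-6 - 430*(-74))/(-32743) - (-456 - 237)) - 157026 = ((-6 + 31820)*(-1/32743) - 1*(-693)) - 157026 = (31814*(-1/32743) + 693) - 157026 = (-31814/32743 + 693) - 157026 = 22659085/32743 - 157026 = -5118843233/32743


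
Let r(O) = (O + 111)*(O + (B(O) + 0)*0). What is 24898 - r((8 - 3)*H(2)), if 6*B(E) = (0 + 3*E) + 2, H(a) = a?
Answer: 23688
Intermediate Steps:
B(E) = 1/3 + E/2 (B(E) = ((0 + 3*E) + 2)/6 = (3*E + 2)/6 = (2 + 3*E)/6 = 1/3 + E/2)
r(O) = O*(111 + O) (r(O) = (O + 111)*(O + ((1/3 + O/2) + 0)*0) = (111 + O)*(O + (1/3 + O/2)*0) = (111 + O)*(O + 0) = (111 + O)*O = O*(111 + O))
24898 - r((8 - 3)*H(2)) = 24898 - (8 - 3)*2*(111 + (8 - 3)*2) = 24898 - 5*2*(111 + 5*2) = 24898 - 10*(111 + 10) = 24898 - 10*121 = 24898 - 1*1210 = 24898 - 1210 = 23688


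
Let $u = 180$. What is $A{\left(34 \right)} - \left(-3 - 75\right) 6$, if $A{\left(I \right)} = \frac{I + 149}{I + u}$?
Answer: $\frac{100335}{214} \approx 468.85$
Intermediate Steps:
$A{\left(I \right)} = \frac{149 + I}{180 + I}$ ($A{\left(I \right)} = \frac{I + 149}{I + 180} = \frac{149 + I}{180 + I}$)
$A{\left(34 \right)} - \left(-3 - 75\right) 6 = \frac{149 + 34}{180 + 34} - \left(-3 - 75\right) 6 = \frac{1}{214} \cdot 183 - \left(-78\right) 6 = \frac{1}{214} \cdot 183 - -468 = \frac{183}{214} + 468 = \frac{100335}{214}$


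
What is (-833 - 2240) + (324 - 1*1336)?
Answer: -4085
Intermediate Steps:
(-833 - 2240) + (324 - 1*1336) = -3073 + (324 - 1336) = -3073 - 1012 = -4085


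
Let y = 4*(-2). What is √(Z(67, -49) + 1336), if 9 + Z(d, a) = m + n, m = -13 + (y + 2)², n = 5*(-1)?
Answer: √1345 ≈ 36.674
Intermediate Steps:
y = -8
n = -5
m = 23 (m = -13 + (-8 + 2)² = -13 + (-6)² = -13 + 36 = 23)
Z(d, a) = 9 (Z(d, a) = -9 + (23 - 5) = -9 + 18 = 9)
√(Z(67, -49) + 1336) = √(9 + 1336) = √1345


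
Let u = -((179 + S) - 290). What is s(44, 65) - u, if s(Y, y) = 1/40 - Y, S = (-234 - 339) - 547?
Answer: -50999/40 ≈ -1275.0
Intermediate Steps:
S = -1120 (S = -573 - 547 = -1120)
u = 1231 (u = -((179 - 1120) - 290) = -(-941 - 290) = -1*(-1231) = 1231)
s(Y, y) = 1/40 - Y
s(44, 65) - u = (1/40 - 1*44) - 1*1231 = (1/40 - 44) - 1231 = -1759/40 - 1231 = -50999/40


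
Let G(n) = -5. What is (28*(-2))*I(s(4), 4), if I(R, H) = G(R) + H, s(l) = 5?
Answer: 56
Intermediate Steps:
I(R, H) = -5 + H
(28*(-2))*I(s(4), 4) = (28*(-2))*(-5 + 4) = -56*(-1) = 56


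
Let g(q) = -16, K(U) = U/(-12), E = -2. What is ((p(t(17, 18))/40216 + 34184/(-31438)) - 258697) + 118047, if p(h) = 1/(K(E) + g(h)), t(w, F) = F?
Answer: -383943928802007/2729761540 ≈ -1.4065e+5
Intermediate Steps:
K(U) = -U/12 (K(U) = U*(-1/12) = -U/12)
p(h) = -6/95 (p(h) = 1/(-1/12*(-2) - 16) = 1/(1/6 - 16) = 1/(-95/6) = -6/95)
((p(t(17, 18))/40216 + 34184/(-31438)) - 258697) + 118047 = ((-6/95/40216 + 34184/(-31438)) - 258697) + 118047 = ((-6/95*1/40216 + 34184*(-1/31438)) - 258697) + 118047 = ((-3/1910260 - 17092/15719) - 258697) + 118047 = (-2968201007/2729761540 - 258697) + 118047 = -706184089314387/2729761540 + 118047 = -383943928802007/2729761540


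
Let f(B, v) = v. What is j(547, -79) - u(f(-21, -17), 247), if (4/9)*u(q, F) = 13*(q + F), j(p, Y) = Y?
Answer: -13613/2 ≈ -6806.5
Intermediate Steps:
u(q, F) = 117*F/4 + 117*q/4 (u(q, F) = 9*(13*(q + F))/4 = 9*(13*(F + q))/4 = 9*(13*F + 13*q)/4 = 117*F/4 + 117*q/4)
j(547, -79) - u(f(-21, -17), 247) = -79 - ((117/4)*247 + (117/4)*(-17)) = -79 - (28899/4 - 1989/4) = -79 - 1*13455/2 = -79 - 13455/2 = -13613/2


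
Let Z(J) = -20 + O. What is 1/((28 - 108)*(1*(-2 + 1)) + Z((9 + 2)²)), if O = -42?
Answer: 1/18 ≈ 0.055556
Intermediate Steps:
Z(J) = -62 (Z(J) = -20 - 42 = -62)
1/((28 - 108)*(1*(-2 + 1)) + Z((9 + 2)²)) = 1/((28 - 108)*(1*(-2 + 1)) - 62) = 1/(-80*(-1) - 62) = 1/(80 - 62) = 1/18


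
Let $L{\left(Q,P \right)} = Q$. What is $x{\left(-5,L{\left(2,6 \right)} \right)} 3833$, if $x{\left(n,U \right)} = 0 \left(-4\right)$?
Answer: $0$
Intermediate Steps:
$x{\left(n,U \right)} = 0$
$x{\left(-5,L{\left(2,6 \right)} \right)} 3833 = 0 \cdot 3833 = 0$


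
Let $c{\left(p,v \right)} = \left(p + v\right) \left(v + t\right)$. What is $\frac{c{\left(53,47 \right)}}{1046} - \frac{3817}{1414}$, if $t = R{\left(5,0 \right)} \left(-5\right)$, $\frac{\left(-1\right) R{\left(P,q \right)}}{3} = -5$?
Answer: $- \frac{3975891}{739522} \approx -5.3763$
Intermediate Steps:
$R{\left(P,q \right)} = 15$ ($R{\left(P,q \right)} = \left(-3\right) \left(-5\right) = 15$)
$t = -75$ ($t = 15 \left(-5\right) = -75$)
$c{\left(p,v \right)} = \left(-75 + v\right) \left(p + v\right)$ ($c{\left(p,v \right)} = \left(p + v\right) \left(v - 75\right) = \left(p + v\right) \left(-75 + v\right) = \left(-75 + v\right) \left(p + v\right)$)
$\frac{c{\left(53,47 \right)}}{1046} - \frac{3817}{1414} = \frac{47^{2} - 3975 - 3525 + 53 \cdot 47}{1046} - \frac{3817}{1414} = \left(2209 - 3975 - 3525 + 2491\right) \frac{1}{1046} - \frac{3817}{1414} = \left(-2800\right) \frac{1}{1046} - \frac{3817}{1414} = - \frac{1400}{523} - \frac{3817}{1414} = - \frac{3975891}{739522}$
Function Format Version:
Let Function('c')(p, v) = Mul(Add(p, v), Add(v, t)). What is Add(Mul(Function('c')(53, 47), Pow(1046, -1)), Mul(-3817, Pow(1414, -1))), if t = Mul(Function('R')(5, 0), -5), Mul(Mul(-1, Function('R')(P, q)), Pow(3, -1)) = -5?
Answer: Rational(-3975891, 739522) ≈ -5.3763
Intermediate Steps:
Function('R')(P, q) = 15 (Function('R')(P, q) = Mul(-3, -5) = 15)
t = -75 (t = Mul(15, -5) = -75)
Function('c')(p, v) = Mul(Add(-75, v), Add(p, v)) (Function('c')(p, v) = Mul(Add(p, v), Add(v, -75)) = Mul(Add(p, v), Add(-75, v)) = Mul(Add(-75, v), Add(p, v)))
Add(Mul(Function('c')(53, 47), Pow(1046, -1)), Mul(-3817, Pow(1414, -1))) = Add(Mul(Add(Pow(47, 2), Mul(-75, 53), Mul(-75, 47), Mul(53, 47)), Pow(1046, -1)), Mul(-3817, Pow(1414, -1))) = Add(Mul(Add(2209, -3975, -3525, 2491), Rational(1, 1046)), Mul(-3817, Rational(1, 1414))) = Add(Mul(-2800, Rational(1, 1046)), Rational(-3817, 1414)) = Add(Rational(-1400, 523), Rational(-3817, 1414)) = Rational(-3975891, 739522)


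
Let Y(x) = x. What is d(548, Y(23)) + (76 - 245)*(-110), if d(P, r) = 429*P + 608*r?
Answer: 267666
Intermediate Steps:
d(548, Y(23)) + (76 - 245)*(-110) = (429*548 + 608*23) + (76 - 245)*(-110) = (235092 + 13984) - 169*(-110) = 249076 + 18590 = 267666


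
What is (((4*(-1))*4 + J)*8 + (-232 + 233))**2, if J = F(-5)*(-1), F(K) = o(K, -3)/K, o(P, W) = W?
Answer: 434281/25 ≈ 17371.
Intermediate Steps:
F(K) = -3/K
J = -3/5 (J = -3/(-5)*(-1) = -3*(-1/5)*(-1) = (3/5)*(-1) = -3/5 ≈ -0.60000)
(((4*(-1))*4 + J)*8 + (-232 + 233))**2 = (((4*(-1))*4 - 3/5)*8 + (-232 + 233))**2 = ((-4*4 - 3/5)*8 + 1)**2 = ((-16 - 3/5)*8 + 1)**2 = (-83/5*8 + 1)**2 = (-664/5 + 1)**2 = (-659/5)**2 = 434281/25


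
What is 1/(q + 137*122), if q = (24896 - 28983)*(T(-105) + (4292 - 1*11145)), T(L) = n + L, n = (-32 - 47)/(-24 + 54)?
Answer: 30/853944673 ≈ 3.5131e-8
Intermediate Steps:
n = -79/30 ≈ -2.6333
T(L) = -79/30 + L
q = 853443253/30 (q = (24896 - 28983)*((-79/30 - 105) + (4292 - 1*11145)) = -4087*(-3229/30 + (4292 - 11145)) = -4087*(-3229/30 - 6853) = -4087*(-208819/30) = 853443253/30 ≈ 2.8448e+7)
1/(q + 137*122) = 1/(853443253/30 + 137*122) = 1/(853443253/30 + 16714) = 1/(853944673/30) = 30/853944673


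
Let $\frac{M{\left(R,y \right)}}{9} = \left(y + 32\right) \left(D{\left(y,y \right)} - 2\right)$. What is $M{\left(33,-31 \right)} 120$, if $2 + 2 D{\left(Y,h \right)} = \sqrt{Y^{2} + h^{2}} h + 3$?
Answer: $-1620 - 518940 \sqrt{2} \approx -7.3551 \cdot 10^{5}$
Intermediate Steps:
$D{\left(Y,h \right)} = \frac{1}{2} + \frac{h \sqrt{Y^{2} + h^{2}}}{2}$ ($D{\left(Y,h \right)} = -1 + \frac{\sqrt{Y^{2} + h^{2}} h + 3}{2} = -1 + \frac{h \sqrt{Y^{2} + h^{2}} + 3}{2} = -1 + \frac{3 + h \sqrt{Y^{2} + h^{2}}}{2} = -1 + \left(\frac{3}{2} + \frac{h \sqrt{Y^{2} + h^{2}}}{2}\right) = \frac{1}{2} + \frac{h \sqrt{Y^{2} + h^{2}}}{2}$)
$M{\left(R,y \right)} = 9 \left(32 + y\right) \left(- \frac{3}{2} + \frac{y \sqrt{2} \sqrt{y^{2}}}{2}\right)$ ($M{\left(R,y \right)} = 9 \left(y + 32\right) \left(\left(\frac{1}{2} + \frac{y \sqrt{y^{2} + y^{2}}}{2}\right) - 2\right) = 9 \left(32 + y\right) \left(\left(\frac{1}{2} + \frac{y \sqrt{2 y^{2}}}{2}\right) - 2\right) = 9 \left(32 + y\right) \left(\left(\frac{1}{2} + \frac{y \sqrt{2} \sqrt{y^{2}}}{2}\right) - 2\right) = 9 \left(32 + y\right) \left(- \frac{3}{2} + \frac{y \sqrt{2} \sqrt{y^{2}}}{2}\right)$)
$M{\left(33,-31 \right)} 120 = \left(-432 - - \frac{837}{2} + 144 \left(-31\right) \sqrt{2} \sqrt{\left(-31\right)^{2}} + \frac{9 \sqrt{2} \left(-31\right)^{2} \sqrt{\left(-31\right)^{2}}}{2}\right) 120 = \left(-432 + \frac{837}{2} + 144 \left(-31\right) \sqrt{2} \sqrt{961} + \frac{9}{2} \sqrt{2} \cdot 961 \sqrt{961}\right) 120 = \left(-432 + \frac{837}{2} + 144 \left(-31\right) \sqrt{2} \cdot 31 + \frac{9}{2} \sqrt{2} \cdot 961 \cdot 31\right) 120 = \left(-432 + \frac{837}{2} - 138384 \sqrt{2} + \frac{268119 \sqrt{2}}{2}\right) 120 = \left(- \frac{27}{2} - \frac{8649 \sqrt{2}}{2}\right) 120 = -1620 - 518940 \sqrt{2}$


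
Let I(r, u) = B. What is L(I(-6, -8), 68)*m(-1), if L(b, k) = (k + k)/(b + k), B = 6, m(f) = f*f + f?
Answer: 0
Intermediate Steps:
m(f) = f + f² (m(f) = f² + f = f + f²)
I(r, u) = 6
L(b, k) = 2*k/(b + k) (L(b, k) = (2*k)/(b + k) = 2*k/(b + k))
L(I(-6, -8), 68)*m(-1) = (2*68/(6 + 68))*(-(1 - 1)) = (2*68/74)*(-1*0) = (2*68*(1/74))*0 = (68/37)*0 = 0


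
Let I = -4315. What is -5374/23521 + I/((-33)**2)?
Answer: -107345401/25614369 ≈ -4.1908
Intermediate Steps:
-5374/23521 + I/((-33)**2) = -5374/23521 - 4315/((-33)**2) = -5374*1/23521 - 4315/1089 = -5374/23521 - 4315*1/1089 = -5374/23521 - 4315/1089 = -107345401/25614369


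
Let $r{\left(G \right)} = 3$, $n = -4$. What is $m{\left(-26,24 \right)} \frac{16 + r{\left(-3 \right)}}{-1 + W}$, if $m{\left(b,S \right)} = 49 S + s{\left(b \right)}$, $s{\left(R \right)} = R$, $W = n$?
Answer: $-4370$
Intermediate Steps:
$W = -4$
$m{\left(b,S \right)} = b + 49 S$ ($m{\left(b,S \right)} = 49 S + b = b + 49 S$)
$m{\left(-26,24 \right)} \frac{16 + r{\left(-3 \right)}}{-1 + W} = \left(-26 + 49 \cdot 24\right) \frac{16 + 3}{-1 - 4} = \left(-26 + 1176\right) \frac{19}{-5} = 1150 \cdot 19 \left(- \frac{1}{5}\right) = 1150 \left(- \frac{19}{5}\right) = -4370$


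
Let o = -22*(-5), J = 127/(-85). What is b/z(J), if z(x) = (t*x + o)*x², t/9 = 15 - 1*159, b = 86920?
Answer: 26689872500/1402755259 ≈ 19.027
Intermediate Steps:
J = -127/85 (J = 127*(-1/85) = -127/85 ≈ -1.4941)
t = -1296 (t = 9*(15 - 1*159) = 9*(15 - 159) = 9*(-144) = -1296)
o = 110
z(x) = x²*(110 - 1296*x) (z(x) = (-1296*x + 110)*x² = (110 - 1296*x)*x² = x²*(110 - 1296*x))
b/z(J) = 86920/(((-127/85)²*(110 - 1296*(-127/85)))) = 86920/((16129*(110 + 164592/85)/7225)) = 86920/(((16129/7225)*(173942/85))) = 86920/(2805510518/614125) = 86920*(614125/2805510518) = 26689872500/1402755259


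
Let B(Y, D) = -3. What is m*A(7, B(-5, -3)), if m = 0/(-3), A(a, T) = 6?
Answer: 0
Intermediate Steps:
m = 0 (m = 0*(-⅓) = 0)
m*A(7, B(-5, -3)) = 0*6 = 0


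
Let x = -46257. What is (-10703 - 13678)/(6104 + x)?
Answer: 24381/40153 ≈ 0.60720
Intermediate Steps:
(-10703 - 13678)/(6104 + x) = (-10703 - 13678)/(6104 - 46257) = -24381/(-40153) = -24381*(-1/40153) = 24381/40153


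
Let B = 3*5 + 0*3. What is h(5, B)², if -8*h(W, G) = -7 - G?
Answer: 121/16 ≈ 7.5625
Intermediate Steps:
B = 15 (B = 15 + 0 = 15)
h(W, G) = 7/8 + G/8 (h(W, G) = -(-7 - G)/8 = 7/8 + G/8)
h(5, B)² = (7/8 + (⅛)*15)² = (7/8 + 15/8)² = (11/4)² = 121/16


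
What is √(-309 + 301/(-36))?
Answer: 5*I*√457/6 ≈ 17.815*I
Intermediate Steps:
√(-309 + 301/(-36)) = √(-309 + 301*(-1/36)) = √(-309 - 301/36) = √(-11425/36) = 5*I*√457/6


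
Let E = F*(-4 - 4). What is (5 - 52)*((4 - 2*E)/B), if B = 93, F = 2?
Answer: -564/31 ≈ -18.194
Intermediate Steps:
E = -16 (E = 2*(-4 - 4) = 2*(-8) = -16)
(5 - 52)*((4 - 2*E)/B) = (5 - 52)*((4 - 2*(-16))/93) = -47*(4 + 32)/93 = -1692/93 = -47*12/31 = -564/31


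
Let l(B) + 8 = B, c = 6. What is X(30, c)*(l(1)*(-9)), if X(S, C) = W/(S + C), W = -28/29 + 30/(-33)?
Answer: -2093/638 ≈ -3.2806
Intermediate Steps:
W = -598/319 (W = -28*1/29 + 30*(-1/33) = -28/29 - 10/11 = -598/319 ≈ -1.8746)
l(B) = -8 + B
X(S, C) = -598/(319*(C + S)) (X(S, C) = -598/(319*(S + C)) = -598/(319*(C + S)))
X(30, c)*(l(1)*(-9)) = (-598/(319*6 + 319*30))*((-8 + 1)*(-9)) = (-598/(1914 + 9570))*(-7*(-9)) = -598/11484*63 = -598*1/11484*63 = -299/5742*63 = -2093/638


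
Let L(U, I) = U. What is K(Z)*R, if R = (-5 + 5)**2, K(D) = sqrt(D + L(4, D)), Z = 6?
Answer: 0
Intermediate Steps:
K(D) = sqrt(4 + D) (K(D) = sqrt(D + 4) = sqrt(4 + D))
R = 0 (R = 0**2 = 0)
K(Z)*R = sqrt(4 + 6)*0 = sqrt(10)*0 = 0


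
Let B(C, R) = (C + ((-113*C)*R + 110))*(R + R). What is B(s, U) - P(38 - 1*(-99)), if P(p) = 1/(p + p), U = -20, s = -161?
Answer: 3988464559/274 ≈ 1.4556e+7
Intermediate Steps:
P(p) = 1/(2*p)
B(C, R) = 2*R*(110 + C - 113*C*R) (B(C, R) = (C + (-113*C*R + 110))*(2*R) = (C + (110 - 113*C*R))*(2*R) = (110 + C - 113*C*R)*(2*R) = 2*R*(110 + C - 113*C*R))
B(s, U) - P(38 - 1*(-99)) = 2*(-20)*(110 - 161 - 113*(-161)*(-20)) - 1/(2*(38 - 1*(-99))) = 2*(-20)*(110 - 161 - 363860) - 1/(2*(38 + 99)) = 2*(-20)*(-363911) - 1/(2*137) = 14556440 - 1/(2*137) = 14556440 - 1*1/274 = 14556440 - 1/274 = 3988464559/274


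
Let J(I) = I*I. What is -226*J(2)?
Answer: -904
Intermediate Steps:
J(I) = I²
-226*J(2) = -226*2² = -226*4 = -904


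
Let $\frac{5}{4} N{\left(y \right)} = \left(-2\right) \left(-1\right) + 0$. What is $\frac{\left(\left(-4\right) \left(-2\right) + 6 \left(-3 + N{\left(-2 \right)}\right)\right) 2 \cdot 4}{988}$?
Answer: $- \frac{4}{1235} \approx -0.0032389$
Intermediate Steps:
$N{\left(y \right)} = \frac{8}{5}$ ($N{\left(y \right)} = \frac{4 \left(\left(-2\right) \left(-1\right) + 0\right)}{5} = \frac{4 \left(2 + 0\right)}{5} = \frac{4}{5} \cdot 2 = \frac{8}{5}$)
$\frac{\left(\left(-4\right) \left(-2\right) + 6 \left(-3 + N{\left(-2 \right)}\right)\right) 2 \cdot 4}{988} = \frac{\left(\left(-4\right) \left(-2\right) + 6 \left(-3 + \frac{8}{5}\right)\right) 2 \cdot 4}{988} = \left(8 + 6 \left(- \frac{7}{5}\right)\right) 2 \cdot 4 \cdot \frac{1}{988} = \left(8 - \frac{42}{5}\right) 2 \cdot 4 \cdot \frac{1}{988} = \left(- \frac{2}{5}\right) 2 \cdot 4 \cdot \frac{1}{988} = \left(- \frac{4}{5}\right) 4 \cdot \frac{1}{988} = \left(- \frac{16}{5}\right) \frac{1}{988} = - \frac{4}{1235}$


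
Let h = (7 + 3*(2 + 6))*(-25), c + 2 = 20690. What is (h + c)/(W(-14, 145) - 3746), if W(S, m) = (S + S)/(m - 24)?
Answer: -2409473/453294 ≈ -5.3155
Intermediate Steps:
c = 20688 (c = -2 + 20690 = 20688)
W(S, m) = 2*S/(-24 + m) (W(S, m) = (2*S)/(-24 + m) = 2*S/(-24 + m))
h = -775 (h = (7 + 3*8)*(-25) = (7 + 24)*(-25) = 31*(-25) = -775)
(h + c)/(W(-14, 145) - 3746) = (-775 + 20688)/(2*(-14)/(-24 + 145) - 3746) = 19913/(2*(-14)/121 - 3746) = 19913/(2*(-14)*(1/121) - 3746) = 19913/(-28/121 - 3746) = 19913/(-453294/121) = 19913*(-121/453294) = -2409473/453294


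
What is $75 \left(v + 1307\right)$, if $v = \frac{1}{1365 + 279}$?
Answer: $\frac{53717725}{548} \approx 98025.0$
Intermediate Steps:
$v = \frac{1}{1644} \approx 0.00060827$
$75 \left(v + 1307\right) = 75 \left(\frac{1}{1644} + 1307\right) = 75 \cdot \frac{2148709}{1644} = \frac{53717725}{548}$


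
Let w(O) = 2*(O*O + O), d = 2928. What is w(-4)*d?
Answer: 70272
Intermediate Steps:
w(O) = 2*O + 2*O² (w(O) = 2*(O² + O) = 2*(O + O²) = 2*O + 2*O²)
w(-4)*d = (2*(-4)*(1 - 4))*2928 = (2*(-4)*(-3))*2928 = 24*2928 = 70272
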